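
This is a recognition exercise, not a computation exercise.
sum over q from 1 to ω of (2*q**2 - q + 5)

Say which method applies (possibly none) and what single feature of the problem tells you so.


Best approach: no special technique — constant-multiple powers of q with no cancellation partners and no common ratio — use the standard power-sum formulas.


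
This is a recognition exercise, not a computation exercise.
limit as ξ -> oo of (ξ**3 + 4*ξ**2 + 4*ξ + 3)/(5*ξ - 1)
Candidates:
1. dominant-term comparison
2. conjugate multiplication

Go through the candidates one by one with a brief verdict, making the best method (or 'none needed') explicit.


Method: dominant-term comparison — as ξ grows, only the highest-degree terms matter — compare leading terms and read the limit off.
- dominant-term comparison — yes, a natural case for it.
- conjugate multiplication — there is no infinity-minus-infinity radical difference to rationalize.


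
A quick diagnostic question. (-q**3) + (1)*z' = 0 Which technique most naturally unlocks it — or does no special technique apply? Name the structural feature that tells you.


Verdict: no special technique — with z absent the equation is not coupled at all: direct integration in q.


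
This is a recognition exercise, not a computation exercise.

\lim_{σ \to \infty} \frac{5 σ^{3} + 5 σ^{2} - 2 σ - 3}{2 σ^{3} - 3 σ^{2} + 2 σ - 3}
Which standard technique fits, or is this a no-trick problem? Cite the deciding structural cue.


Method: dominant-term comparison — growth-rate triage: the leading powers of σ decide the limit, everything else is noise. As a single quotient, the ∞/∞ shape would yield to repeated differentiation as well — the growth comparison gets there in one look.


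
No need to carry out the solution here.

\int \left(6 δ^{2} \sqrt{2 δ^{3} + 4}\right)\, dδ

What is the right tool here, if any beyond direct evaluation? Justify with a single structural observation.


Method: u-substitution — read it as f(2 δ^{3} + 4) times a constant multiple of d(2 δ^{3} + 4): one substitution, u = 2 δ^{3} + 4, finishes it.


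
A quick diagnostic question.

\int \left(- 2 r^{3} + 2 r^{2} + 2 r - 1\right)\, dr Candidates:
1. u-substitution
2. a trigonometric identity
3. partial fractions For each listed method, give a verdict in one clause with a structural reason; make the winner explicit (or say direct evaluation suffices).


Technique: no special technique — a term-by-term power-rule job in r; no substitution or rearrangement earns its keep here.
- u-substitution: no substitution does more than relabel what direct integration already handles.
- a trigonometric identity — with no trigonometric functions present, identity rewriting has no target.
- partial fractions: the expression is not a ratio of polynomials that decomposes further.


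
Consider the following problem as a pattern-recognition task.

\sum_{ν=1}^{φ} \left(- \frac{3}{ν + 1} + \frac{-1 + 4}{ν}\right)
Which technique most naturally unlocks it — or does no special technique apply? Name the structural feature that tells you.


Verdict: telescoping — each term adds \frac{-1 + 4}{ν} and subtracts the same expression advanced one index; that subtracted piece cancels against the next term's added copy — only the boundary terms survive.


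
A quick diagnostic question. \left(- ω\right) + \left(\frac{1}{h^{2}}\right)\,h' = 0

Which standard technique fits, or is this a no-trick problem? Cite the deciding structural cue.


Best approach: separation of variables — solved for the derivative, the right side splits multiplicatively into a function of each variable alone — divide and integrate each side. An exactness check succeeds on this form as well — separation and the potential function arrive at the same answer, separation more directly.


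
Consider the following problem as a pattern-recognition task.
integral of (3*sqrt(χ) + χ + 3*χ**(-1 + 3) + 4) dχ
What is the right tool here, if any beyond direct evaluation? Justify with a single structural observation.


Verdict: no special technique — the integrand is a sum of constant multiples of powers of χ — integrate term by term.


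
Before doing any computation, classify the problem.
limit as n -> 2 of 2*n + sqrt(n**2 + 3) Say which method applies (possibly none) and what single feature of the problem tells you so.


Verdict: no special technique — the function is continuous at 2; evaluation is itself the limit, no machinery required.


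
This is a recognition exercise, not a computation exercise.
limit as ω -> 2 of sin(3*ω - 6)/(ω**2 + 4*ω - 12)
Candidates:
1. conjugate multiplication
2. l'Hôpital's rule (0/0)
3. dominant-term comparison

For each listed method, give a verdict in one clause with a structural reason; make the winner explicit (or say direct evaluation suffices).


Technique: l'Hôpital's rule (0/0) — plug in 2: top and bottom both hit zero, so differentiate each and retry. A local series expansion at the point resolves it as well; the rule is the packaged version of that step.
- conjugate multiplication: no difference of divergent radicals appears, so rationalizing has nothing to cancel.
- l'Hôpital's rule (0/0): yes, a natural case for it.
- dominant-term comparison — no ranking of term growth rates resolves the limit here.


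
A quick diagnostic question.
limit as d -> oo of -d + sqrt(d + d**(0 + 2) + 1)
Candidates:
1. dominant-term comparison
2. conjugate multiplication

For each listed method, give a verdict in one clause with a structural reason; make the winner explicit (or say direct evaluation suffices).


Diagnosis: conjugate multiplication — two divergent pieces with a minus sign between them and a radical in the mix: rationalize sqrt(d + d**(0 + 2) + 1) - d before any limit law applies.
- dominant-term comparison: leading-power comparison does not apply to this form.
- conjugate multiplication — yes — fits the structure here.


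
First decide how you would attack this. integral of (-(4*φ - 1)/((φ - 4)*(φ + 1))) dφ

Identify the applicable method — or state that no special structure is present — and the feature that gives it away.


Verdict: partial fractions — the bottom factors while the top stays lower-degree — split into simple fractions and integrate piece by piece.


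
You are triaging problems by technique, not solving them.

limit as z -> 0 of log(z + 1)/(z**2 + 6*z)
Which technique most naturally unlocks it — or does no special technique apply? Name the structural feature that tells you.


Technique: l'Hôpital's rule (0/0) — the 0/0 form at 0 is the signature situation for l'Hôpital's rule. One could equally expand both pieces locally and compare leading terms; the rule does that in one stroke.


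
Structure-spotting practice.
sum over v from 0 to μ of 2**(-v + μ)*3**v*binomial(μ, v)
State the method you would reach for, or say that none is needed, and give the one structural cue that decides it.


Technique: the binomial theorem — binomial coefficients against complementary powers of 3 and 2: recognize the binomial expansion and resum.


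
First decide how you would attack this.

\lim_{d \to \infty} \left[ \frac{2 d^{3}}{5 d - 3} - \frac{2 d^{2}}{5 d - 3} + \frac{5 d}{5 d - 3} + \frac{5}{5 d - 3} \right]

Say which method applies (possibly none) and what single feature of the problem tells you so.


Best approach: dominant-term comparison — divide through by the highest power of d; every lower-order term dies and the dominant terms decide the limit. Differentiating the expression as a single quotient would eventually settle it as well; matching dominant growth settles it immediately.


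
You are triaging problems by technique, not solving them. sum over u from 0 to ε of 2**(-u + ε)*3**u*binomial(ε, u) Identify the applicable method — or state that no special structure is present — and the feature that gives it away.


Best approach: the binomial theorem — terms weighting binomial(ε, u) against matched powers of 3 and 2 reassemble into (3 + 2)^ε by the binomial theorem.


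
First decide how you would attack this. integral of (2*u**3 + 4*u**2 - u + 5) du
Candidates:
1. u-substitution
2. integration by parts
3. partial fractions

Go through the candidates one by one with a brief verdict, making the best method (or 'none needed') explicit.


Verdict: no special technique — nothing composite, nothing rational, nothing trigonometric — each constant-multiple power of u integrates by the power rule alone.
- u-substitution: any workable substitution here is cosmetic — the integrand is already in directly integrable form.
- integration by parts: splitting off a factor buys nothing — the integrand integrates directly without parts.
- partial fractions — the expression is not a ratio of polynomials that decomposes further.


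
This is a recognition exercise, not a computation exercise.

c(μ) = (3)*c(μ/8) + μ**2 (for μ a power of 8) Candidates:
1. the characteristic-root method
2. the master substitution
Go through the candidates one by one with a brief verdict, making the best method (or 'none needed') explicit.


Technique: the master substitution — the recursive call is at index μ/8 rather than a shift, a divide-and-conquer shape — substituting μ = 8^m linearizes it.
- the characteristic-root method: the recursion divides its index rather than shifting it — outside the constant-shift family the root method covers.
- the master substitution: yes — fits the structure here.


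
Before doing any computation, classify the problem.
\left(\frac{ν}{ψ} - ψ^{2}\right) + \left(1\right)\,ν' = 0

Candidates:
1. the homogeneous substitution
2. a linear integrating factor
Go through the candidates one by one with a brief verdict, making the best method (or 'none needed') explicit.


Verdict: a linear integrating factor — the unknown enters only to the first power against a nonzero forcing term — the integrating-factor template applies directly.
- the homogeneous substitution — solved for the derivative, the right side changes under joint scaling of the two variables.
- a linear integrating factor: yes, a natural case for it.


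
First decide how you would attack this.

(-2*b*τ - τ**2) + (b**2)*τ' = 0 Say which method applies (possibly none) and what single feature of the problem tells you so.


Method: the homogeneous substitution — the slope's numerator and denominator share total degree; set v = τ/b and the equation drops to separable form. A Bernoulli rewrite works here as the equation stands — the homogeneous substitution is the more immediate reading.


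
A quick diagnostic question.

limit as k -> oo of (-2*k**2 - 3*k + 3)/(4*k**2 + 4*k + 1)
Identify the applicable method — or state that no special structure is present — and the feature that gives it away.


Verdict: dominant-term comparison — divide by the highest power of k present: lower-order terms vanish and the dominant ratio remains. l'Hôpital's at-infinity variant applies to the expression viewed as a single quotient; the leading-term comparison is the direct route.


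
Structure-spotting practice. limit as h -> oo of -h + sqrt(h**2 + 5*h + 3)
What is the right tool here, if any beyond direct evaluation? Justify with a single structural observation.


Verdict: conjugate multiplication — the difference sqrt(h**2 + 5*h + 3) - h is an ∞ − ∞ stalemate; its conjugate partner breaks the tie.


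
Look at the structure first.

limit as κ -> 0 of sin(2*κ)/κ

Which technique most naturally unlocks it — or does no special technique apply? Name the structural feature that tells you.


Method: l'Hôpital's rule (0/0) — numerator and denominator both vanish at 0 — a genuine 0/0 form, which is exactly when l'Hôpital applies. A first-order expansion at the point is an equally standard path; the rule packages it.


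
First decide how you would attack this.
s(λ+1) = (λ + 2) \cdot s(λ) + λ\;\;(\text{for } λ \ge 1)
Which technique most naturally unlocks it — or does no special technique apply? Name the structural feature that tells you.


Best approach: a summation factor — it is first-order linear but the coefficient λ + 2 depends on the index, so multiply through by a summation factor to telescope it.


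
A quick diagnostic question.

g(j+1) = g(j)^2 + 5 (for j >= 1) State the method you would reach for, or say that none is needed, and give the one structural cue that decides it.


Diagnosis: no special technique — the recurrence is nonlinear in the sequence values; study it directly, no linear machinery applies.


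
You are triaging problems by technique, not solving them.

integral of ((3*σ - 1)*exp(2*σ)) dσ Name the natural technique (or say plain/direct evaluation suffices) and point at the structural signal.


Best approach: integration by parts — differentiate 3*σ - 1, integrate exp(2*σ): each pass lowers the polynomial degree, so parts terminates.


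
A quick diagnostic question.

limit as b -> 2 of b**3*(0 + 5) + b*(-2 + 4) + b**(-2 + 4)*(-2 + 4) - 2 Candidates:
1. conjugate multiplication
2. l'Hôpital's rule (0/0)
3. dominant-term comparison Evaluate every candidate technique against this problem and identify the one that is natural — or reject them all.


Best approach: no special technique — no zero denominators, no indeterminate clash at 2 — substitute and read off the value.
- conjugate multiplication: no difference of divergent radicals appears, so rationalizing has nothing to cancel.
- l'Hôpital's rule (0/0) — substituting the point produces a determinate value, not a 0 over 0 clash.
- dominant-term comparison — this limit is not decided by comparing leading-term growth at infinity.


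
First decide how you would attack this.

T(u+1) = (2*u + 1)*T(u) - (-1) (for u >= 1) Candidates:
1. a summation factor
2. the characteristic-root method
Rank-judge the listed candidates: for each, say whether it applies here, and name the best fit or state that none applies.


Method: a summation factor — because the multiplier 2*u + 1 is index-dependent, divide through by its running product and sum the resulting differences.
- a summation factor: a fit — the right tool for this form.
- the characteristic-root method — an index-dependent weight blocks the pure exponential ansatz.


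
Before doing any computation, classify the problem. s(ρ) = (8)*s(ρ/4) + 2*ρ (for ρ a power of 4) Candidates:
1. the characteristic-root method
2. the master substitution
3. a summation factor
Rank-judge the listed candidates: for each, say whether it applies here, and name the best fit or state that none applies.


Method: the master substitution — the call at ρ/4 makes this multiplicative recursion; the master-style substitution converts it to additive.
- the characteristic-root method — a divided-index call is not the fixed-shift linear shape that characteristic roots solve.
- the master substitution — applies; the problem has the shape this method handles.
- a summation factor: the recursion divides its index rather than shifting it — there is no previous-term chain for a summation factor to telescope.


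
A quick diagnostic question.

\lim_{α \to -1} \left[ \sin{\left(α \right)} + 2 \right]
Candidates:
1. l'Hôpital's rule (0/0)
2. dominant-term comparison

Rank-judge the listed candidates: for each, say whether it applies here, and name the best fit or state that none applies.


Method: no special technique — the expression is continuous at -1 — substitute and evaluate; no indeterminate form appears.
- l'Hôpital's rule (0/0): evaluation at the point is determinate, so the rule has nothing to repair.
- dominant-term comparison — this limit is not decided by comparing polynomial growth at infinity.


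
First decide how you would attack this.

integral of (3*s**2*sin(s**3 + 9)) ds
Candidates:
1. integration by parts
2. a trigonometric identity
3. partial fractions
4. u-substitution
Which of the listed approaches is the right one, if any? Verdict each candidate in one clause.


Method: u-substitution — structure check: outer function, inner expression s**3 + 9, inner derivative as a factor — the classic u = s**3 + 9 pattern.
- integration by parts: a polynomial factor is present, but its partner is not an exp, sine, or cosine of a degree-1 argument, nor a logarithm.
- a trigonometric identity — neither the even-power reduction nor the product-to-sum identity applies to this structure.
- partial fractions — the expression is not a ratio of polynomials that decomposes further.
- u-substitution — applies; the problem has the shape this method handles.


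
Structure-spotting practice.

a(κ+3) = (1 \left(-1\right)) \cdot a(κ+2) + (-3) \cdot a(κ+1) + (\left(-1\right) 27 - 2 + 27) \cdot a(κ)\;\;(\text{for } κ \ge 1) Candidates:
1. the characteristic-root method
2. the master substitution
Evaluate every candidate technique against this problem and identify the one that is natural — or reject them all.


Verdict: the characteristic-root method — no index-dependence in the weights and nothing inhomogeneous: classic characteristic-equation setup.
- the characteristic-root method: applicable, and directly so.
- the master substitution: no fixed divisor shrinks the index between calls.


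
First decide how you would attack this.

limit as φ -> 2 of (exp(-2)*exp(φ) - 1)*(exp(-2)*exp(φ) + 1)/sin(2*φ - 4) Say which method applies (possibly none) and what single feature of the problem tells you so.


Best approach: l'Hôpital's rule (0/0) — numerator and denominator both vanish at 2 — a genuine 0/0 form, which is exactly when l'Hôpital applies. The standard small-argument limits would also carry it; the rule is the systematic route.


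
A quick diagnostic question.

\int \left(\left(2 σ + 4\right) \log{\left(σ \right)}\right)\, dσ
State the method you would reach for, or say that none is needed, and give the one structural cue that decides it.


Verdict: integration by parts — logs resist antidifferentiation but differentiate beautifully; pair \log{\left(σ \right)} with the polynomial 2 σ + 4 via parts.


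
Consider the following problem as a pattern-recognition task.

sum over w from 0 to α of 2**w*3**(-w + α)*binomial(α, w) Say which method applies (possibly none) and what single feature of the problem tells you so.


Method: the binomial theorem — terms weighting binomial(α, w) against matched powers of 2 and 3 reassemble into (2 + 3)^α by the binomial theorem.


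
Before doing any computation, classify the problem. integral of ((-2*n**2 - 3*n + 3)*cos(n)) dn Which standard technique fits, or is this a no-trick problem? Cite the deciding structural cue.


Technique: integration by parts — the integrand splits as -2*n**2 - 3*n + 3 times cos(n) — repeatedly differentiating the polynomial part kills it, which is the parts ladder.


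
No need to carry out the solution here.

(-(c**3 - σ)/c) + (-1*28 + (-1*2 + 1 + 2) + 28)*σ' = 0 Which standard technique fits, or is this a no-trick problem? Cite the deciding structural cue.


Verdict: a linear integrating factor — linear in the unknown with genuine forcing: multiply through by the exponential of the integrated coefficient and the left side closes into one derivative.


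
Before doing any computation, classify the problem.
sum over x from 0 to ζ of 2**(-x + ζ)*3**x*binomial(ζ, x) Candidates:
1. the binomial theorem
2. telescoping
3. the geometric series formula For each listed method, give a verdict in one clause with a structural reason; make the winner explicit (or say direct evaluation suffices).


Verdict: the binomial theorem — terms weighting binomial(ζ, x) against matched powers of 3 and 2 reassemble into (3 + 2)^ζ by the binomial theorem.
- the binomial theorem: a fit — the right tool for this form.
- telescoping: neither a shifted-difference shape nor integer-spaced poles are present.
- the geometric series formula — consecutive terms are not related by a fixed multiplier.


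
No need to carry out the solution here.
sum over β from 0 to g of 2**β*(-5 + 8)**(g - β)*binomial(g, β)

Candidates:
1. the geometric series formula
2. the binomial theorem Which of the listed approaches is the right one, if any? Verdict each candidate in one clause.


Method: the binomial theorem — the binomial coefficients weight matched powers of 2 and (-5 + 8), which is exactly the expansion of a binomial power.
- the geometric series formula: there is no constant term-to-term ratio.
- the binomial theorem — a fit — the right tool for this form.


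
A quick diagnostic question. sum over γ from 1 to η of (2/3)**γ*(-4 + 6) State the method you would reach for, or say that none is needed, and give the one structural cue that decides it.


Best approach: the geometric series formula — consecutive terms stand in a fixed index-free ratio — the geometric sum formula closes it.


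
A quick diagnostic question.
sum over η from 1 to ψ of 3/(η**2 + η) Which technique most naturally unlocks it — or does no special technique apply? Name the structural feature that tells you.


Diagnosis: telescoping — rewrite 3/(η**2 + η) as simple fractions and successive terms eat each other — only the edges survive.


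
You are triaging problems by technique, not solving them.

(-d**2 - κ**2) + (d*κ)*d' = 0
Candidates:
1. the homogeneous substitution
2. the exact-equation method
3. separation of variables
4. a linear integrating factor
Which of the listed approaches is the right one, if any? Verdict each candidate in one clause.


Method: the homogeneous substitution — solved for the derivative, the right side is unchanged under scaling κ and d together — it depends only on the ratio d/κ, so substitute a single ratio variable. A Bernoulli rewrite works here as the equation stands — the homogeneous substitution is the more immediate reading.
- the homogeneous substitution: applicable, and directly so.
- the exact-equation method — exactness fails on the nose — the mixed partials do not match.
- separation of variables — the two dependences do not factor apart.
- a linear integrating factor — a nonlinear term in the unknown puts this outside the integrating-factor template.


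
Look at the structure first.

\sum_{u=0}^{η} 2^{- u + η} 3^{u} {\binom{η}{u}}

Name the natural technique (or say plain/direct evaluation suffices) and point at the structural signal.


Method: the binomial theorem — terms weighting {\binom{η}{u}} against matched powers of 3 and 2 reassemble into (3 + 2)^η by the binomial theorem.


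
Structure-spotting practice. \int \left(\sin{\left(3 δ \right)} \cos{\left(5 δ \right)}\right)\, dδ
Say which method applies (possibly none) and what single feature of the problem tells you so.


Best approach: a trigonometric identity — two different frequencies multiply in \sin{\left(3 δ \right)} \cos{\left(5 δ \right)}; the product-to-sum formula separates them.


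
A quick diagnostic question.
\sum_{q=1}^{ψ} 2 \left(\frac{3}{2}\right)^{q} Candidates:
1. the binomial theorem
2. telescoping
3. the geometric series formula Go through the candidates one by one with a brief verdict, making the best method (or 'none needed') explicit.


Best approach: the geometric series formula — each term is \frac{3}{2} times the previous one, so the geometric-series formula applies directly.
- the binomial theorem — the terms lack the binomial-coefficient-weighted complementary-power pattern of an expansion.
- telescoping: neither a shifted-difference shape nor integer-spaced poles are present.
- the geometric series formula: applies; the problem has the shape this method handles.


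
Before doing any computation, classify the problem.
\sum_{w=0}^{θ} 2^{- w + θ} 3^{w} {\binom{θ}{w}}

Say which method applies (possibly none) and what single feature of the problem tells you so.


Verdict: the binomial theorem — {\binom{θ}{w}} weighting matched powers of 3 and 2 is the expanded form of (3 + 2)^θ — fold it back up.


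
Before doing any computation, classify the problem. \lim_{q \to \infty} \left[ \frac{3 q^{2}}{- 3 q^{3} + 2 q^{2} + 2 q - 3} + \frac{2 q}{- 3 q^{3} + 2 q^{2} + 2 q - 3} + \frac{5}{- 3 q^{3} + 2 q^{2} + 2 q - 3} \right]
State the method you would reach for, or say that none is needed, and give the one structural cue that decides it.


Technique: dominant-term comparison — divide by the highest power of q present: lower-order terms vanish and the dominant ratio remains. l'Hôpital's at-infinity variant applies to the expression viewed as a single quotient; the leading-term comparison is the direct route.


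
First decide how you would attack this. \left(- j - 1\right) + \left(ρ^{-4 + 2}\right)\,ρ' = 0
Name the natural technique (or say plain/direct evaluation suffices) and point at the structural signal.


Technique: separation of variables — one side of the product carries the independent variable, the other the unknown — the textbook separation shape. The equation is exact as it stands too — a potential function exists — though separation reads the split structure directly.


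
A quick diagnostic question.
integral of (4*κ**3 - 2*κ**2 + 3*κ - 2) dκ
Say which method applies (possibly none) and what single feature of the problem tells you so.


Method: no special technique — the integrand is a sum of constant multiples of powers of κ — integrate term by term.


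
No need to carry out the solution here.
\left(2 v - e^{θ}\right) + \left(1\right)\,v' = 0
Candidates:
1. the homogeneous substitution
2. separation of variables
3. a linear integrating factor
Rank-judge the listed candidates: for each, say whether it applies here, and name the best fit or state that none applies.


Technique: a linear integrating factor — v enters only linearly with coefficient 2; multiply by exp of the integral of 2 and the left side becomes one derivative.
- the homogeneous substitution: the slope is not a function of the ratio of the variables alone.
- separation of variables: the two dependences do not factor apart.
- a linear integrating factor — applies; the problem has the shape this method handles.


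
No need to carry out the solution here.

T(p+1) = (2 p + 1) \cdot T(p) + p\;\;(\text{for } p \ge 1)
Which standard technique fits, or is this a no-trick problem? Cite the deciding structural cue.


Best approach: a summation factor — first-order, linear, moving coefficient 2 p + 1: the discrete analogue of an integrating factor handles it.


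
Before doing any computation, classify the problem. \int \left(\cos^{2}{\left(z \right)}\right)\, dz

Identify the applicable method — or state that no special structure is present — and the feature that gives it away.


Best approach: a trigonometric identity — even powers like \cos^{2}{\left(z \right)} never integrate directly; the half-angle identity lowers the degree first.


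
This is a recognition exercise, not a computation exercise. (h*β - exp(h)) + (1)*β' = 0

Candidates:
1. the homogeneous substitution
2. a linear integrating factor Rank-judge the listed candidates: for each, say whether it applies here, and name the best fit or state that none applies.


Best approach: a linear integrating factor — first power of β, nonzero forcing: the integrating-factor recipe applies verbatim with p = h.
- the homogeneous substitution — rescaling both variables together changes the slope, so no ratio substitution collapses it.
- a linear integrating factor — applicable, and directly so.


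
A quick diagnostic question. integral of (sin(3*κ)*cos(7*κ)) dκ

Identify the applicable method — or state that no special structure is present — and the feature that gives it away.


Best approach: a trigonometric identity — split sin(3*κ)*cos(7*κ) with the angle-addition identities: the resulting sum integrates term by term.


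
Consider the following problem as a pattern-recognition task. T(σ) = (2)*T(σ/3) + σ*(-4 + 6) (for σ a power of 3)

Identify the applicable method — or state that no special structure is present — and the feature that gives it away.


Best approach: the master substitution — the index is divided (σ/3), not shifted — substitute σ = 3^m to straighten it into a shift recurrence.


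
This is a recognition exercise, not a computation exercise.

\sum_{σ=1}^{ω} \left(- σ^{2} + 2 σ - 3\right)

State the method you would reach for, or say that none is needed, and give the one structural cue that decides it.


Diagnosis: no special technique — Faulhaber territory: sum each constant-multiple power of σ with its closed-form formula, no trick required.


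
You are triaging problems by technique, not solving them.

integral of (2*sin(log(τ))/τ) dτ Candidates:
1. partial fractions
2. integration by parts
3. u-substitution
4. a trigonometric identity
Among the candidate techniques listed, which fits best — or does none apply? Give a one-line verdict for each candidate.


Best approach: u-substitution — collected, the integrand has one factor that is, up to a constant, the derivative of an inner expression the rest depends on — substitute for that inner expression.
- partial fractions: the expression is not a ratio of polynomials that decomposes further.
- integration by parts — the nonconstant-polynomial-times-standard-kernel pattern (an exp, sine, cosine, or logarithm partner) is absent.
- u-substitution — applies; the problem has the shape this method handles.
- a trigonometric identity — there is no trigonometric structure whose rewriting would simplify the integrand.


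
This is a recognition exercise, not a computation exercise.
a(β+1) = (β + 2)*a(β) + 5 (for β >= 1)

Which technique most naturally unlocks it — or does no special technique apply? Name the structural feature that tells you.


Technique: a summation factor — normalize by the running product of β + 2: the left side becomes a difference, and differences sum.


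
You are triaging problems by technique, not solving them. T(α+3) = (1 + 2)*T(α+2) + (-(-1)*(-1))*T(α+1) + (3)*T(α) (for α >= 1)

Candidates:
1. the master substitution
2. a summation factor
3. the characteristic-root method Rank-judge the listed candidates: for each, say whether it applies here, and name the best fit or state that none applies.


Verdict: the characteristic-root method — fixed numeric weights on consecutive terms and no forcing term added: the root method in its home territory.
- the master substitution: this is shift-type recursion, outside the divide-and-conquer template.
- a summation factor — a summation factor telescopes one-step recursions; this one carries higher-order memory.
- the characteristic-root method — yes — fits the structure here.


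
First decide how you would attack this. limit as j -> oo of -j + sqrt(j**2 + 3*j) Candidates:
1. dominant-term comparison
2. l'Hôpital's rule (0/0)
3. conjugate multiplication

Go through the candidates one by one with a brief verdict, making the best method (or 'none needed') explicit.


Method: conjugate multiplication — divergence minus divergence hides a finite answer — expose it by pairing sqrt(j**2 + 3*j) - j with its conjugate.
- dominant-term comparison: this limit is not decided by comparing polynomial growth at infinity.
- l'Hôpital's rule (0/0): no quotient structure at all: the clash is ∞ minus ∞, which rationalizing converts into a tractable ratio.
- conjugate multiplication — applies; the problem has the shape this method handles.


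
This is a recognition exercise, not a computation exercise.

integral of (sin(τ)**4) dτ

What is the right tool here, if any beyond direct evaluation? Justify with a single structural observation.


Verdict: a trigonometric identity — sin(τ)**4 calls for power reduction: rewrite via double angles before any antiderivative is attempted.


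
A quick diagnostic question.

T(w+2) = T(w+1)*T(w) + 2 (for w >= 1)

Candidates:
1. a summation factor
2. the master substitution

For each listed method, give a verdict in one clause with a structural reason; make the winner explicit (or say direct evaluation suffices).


Verdict: no special technique — the new term depends nonlinearly on the old ones, which disqualifies every superposition-based technique.
- a summation factor: the recursion is nonlinear — outside the first-order linear family a summation factor addresses.
- the master substitution — no fixed divisor shrinks the index between calls.


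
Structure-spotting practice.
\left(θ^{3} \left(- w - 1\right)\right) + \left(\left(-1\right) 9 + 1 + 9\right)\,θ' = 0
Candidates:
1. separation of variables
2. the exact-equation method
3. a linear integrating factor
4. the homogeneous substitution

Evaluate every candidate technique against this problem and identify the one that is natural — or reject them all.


Verdict: separation of variables — one side of the product carries the independent variable, the other the unknown — the textbook separation shape.
- separation of variables: yes — fits the structure here.
- the exact-equation method — exactness fails on the nose — the mixed partials do not match.
- a linear integrating factor — the unknown enters nonlinearly (through a power, a denominator, or a transcendental function), which the linear integrating-factor recipe cannot absorb as-is — any repair would come from a preliminary substitution, not the factor.
- the homogeneous substitution: solved for the derivative, the right side changes under joint scaling of the two variables.


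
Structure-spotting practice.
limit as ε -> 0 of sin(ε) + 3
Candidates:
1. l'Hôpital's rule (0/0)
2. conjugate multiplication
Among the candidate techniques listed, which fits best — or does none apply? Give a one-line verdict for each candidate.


Technique: no special technique — no zero denominators, no indeterminate clash at 0 — substitute and read off the value.
- l'Hôpital's rule (0/0): substituting the point produces a determinate value, not a 0 over 0 clash.
- conjugate multiplication — multiplying by a conjugate would not remove any indeterminacy here.


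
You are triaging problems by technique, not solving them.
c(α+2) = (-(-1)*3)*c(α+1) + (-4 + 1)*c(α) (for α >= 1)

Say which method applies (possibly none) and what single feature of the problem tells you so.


Best approach: the characteristic-root method — constant coefficients and linearity mean the ansatz r^α reduces it to solving the characteristic polynomial.


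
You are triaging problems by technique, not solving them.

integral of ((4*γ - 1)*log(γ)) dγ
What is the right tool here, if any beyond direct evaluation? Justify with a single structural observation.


Technique: integration by parts — choose u = log(γ): one derivative turns the logarithm algebraic, and the remaining factor 4*γ - 1 integrates term by term under the power rule.


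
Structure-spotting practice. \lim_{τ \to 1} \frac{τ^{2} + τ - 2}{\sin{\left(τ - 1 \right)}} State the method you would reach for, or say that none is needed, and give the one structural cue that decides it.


Best approach: l'Hôpital's rule (0/0) — both numerator and denominator vanish at 1: the genuine 0/0 indeterminate that l'Hôpital exists for. The standard small-argument limits would also carry it; the rule is the systematic route.


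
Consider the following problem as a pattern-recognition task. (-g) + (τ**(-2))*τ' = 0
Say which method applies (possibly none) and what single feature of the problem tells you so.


Diagnosis: separation of variables — one side of the product carries the independent variable, the other the unknown — the textbook separation shape. One could also solve this as an exact equation; with each coefficient in its own variable, separating is the same work with fewer steps.


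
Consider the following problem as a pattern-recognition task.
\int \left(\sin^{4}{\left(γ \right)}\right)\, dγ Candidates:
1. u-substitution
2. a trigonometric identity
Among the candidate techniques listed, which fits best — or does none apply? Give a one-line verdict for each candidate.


Diagnosis: a trigonometric identity — an even power like \sin^{4}{\left(γ \right)} flattens under the half-angle identity into first-degree cosines you can integrate directly.
- u-substitution: no subexpression of the integrand pairs with its own derivative as a factor — individual terms may offer their own substitutions, but any change of variable covering the whole integral would have to be constructed from outside the expression.
- a trigonometric identity: applies; the problem has the shape this method handles.


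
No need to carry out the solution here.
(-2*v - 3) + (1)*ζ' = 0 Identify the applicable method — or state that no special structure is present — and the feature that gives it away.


Verdict: no special technique — the slope is a pure function of v; integrate both sides and be done.


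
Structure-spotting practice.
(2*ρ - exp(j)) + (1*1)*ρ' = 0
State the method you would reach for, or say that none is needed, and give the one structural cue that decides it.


Diagnosis: a linear integrating factor — the equation is linear in ρ with coefficient 2; multiplying by the integrating factor exp(∫2) makes the left side a perfect derivative.


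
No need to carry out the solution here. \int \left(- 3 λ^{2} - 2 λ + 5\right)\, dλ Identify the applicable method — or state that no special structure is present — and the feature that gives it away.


Technique: no special technique — scan for structure and find none: constant multiples of powers of λ, integrate directly.


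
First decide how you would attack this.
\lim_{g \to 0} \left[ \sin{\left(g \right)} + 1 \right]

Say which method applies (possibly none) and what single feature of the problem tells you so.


Diagnosis: no special technique — the expression is continuous at the evaluation point — substitute directly; no indeterminate form appears.


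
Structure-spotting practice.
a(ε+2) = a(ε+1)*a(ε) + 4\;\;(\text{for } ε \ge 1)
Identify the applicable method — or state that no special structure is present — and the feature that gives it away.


Method: no special technique — the update rule curves (it is not linear in the unknown sequence), so no superposition-based closed form attaches — iterate or study it directly.


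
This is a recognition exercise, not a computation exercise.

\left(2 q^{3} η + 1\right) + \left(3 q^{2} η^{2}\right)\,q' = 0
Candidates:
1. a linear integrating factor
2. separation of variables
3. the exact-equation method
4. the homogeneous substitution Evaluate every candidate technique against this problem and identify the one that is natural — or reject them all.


Technique: the exact-equation method — take the mixed partials of 2 q^{3} η + 1 and 3 q^{2} η^{2}: they are equal, which certifies an exact differential.
- a linear integrating factor: a nonlinear term in the unknown puts this outside the integrating-factor template.
- separation of variables: the two dependences do not factor apart.
- the exact-equation method — applies; the problem has the shape this method handles.
- the homogeneous substitution: the slope is not a function of the ratio of the variables alone.


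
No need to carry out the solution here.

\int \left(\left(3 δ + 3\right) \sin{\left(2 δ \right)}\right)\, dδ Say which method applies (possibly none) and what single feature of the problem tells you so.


Technique: integration by parts — differentiate 3 δ + 3, integrate \sin{\left(2 δ \right)}: each pass lowers the polynomial degree, so parts terminates.


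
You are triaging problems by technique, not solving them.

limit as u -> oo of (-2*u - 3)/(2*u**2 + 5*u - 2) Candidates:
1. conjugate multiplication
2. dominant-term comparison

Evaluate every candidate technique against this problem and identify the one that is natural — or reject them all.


Technique: dominant-term comparison — as u grows, only the highest-degree terms matter — compare leading terms and read the limit off.
- conjugate multiplication — there are no radicals in tension whose conjugate would simplify matters.
- dominant-term comparison: applies; the problem has the shape this method handles.
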